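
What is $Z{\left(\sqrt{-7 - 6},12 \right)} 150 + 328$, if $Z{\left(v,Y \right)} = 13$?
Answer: $2278$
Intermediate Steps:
$Z{\left(\sqrt{-7 - 6},12 \right)} 150 + 328 = 13 \cdot 150 + 328 = 1950 + 328 = 2278$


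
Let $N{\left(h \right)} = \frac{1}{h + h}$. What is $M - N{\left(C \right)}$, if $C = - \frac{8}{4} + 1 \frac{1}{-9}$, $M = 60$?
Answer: $\frac{2289}{38} \approx 60.237$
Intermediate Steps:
$C = - \frac{19}{9}$ ($C = \left(-8\right) \frac{1}{4} + 1 \left(- \frac{1}{9}\right) = -2 - \frac{1}{9} = - \frac{19}{9} \approx -2.1111$)
$N{\left(h \right)} = \frac{1}{2 h}$
$M - N{\left(C \right)} = 60 - \frac{1}{2 \left(- \frac{19}{9}\right)} = 60 - \frac{1}{2} \left(- \frac{9}{19}\right) = 60 - - \frac{9}{38} = 60 + \frac{9}{38} = \frac{2289}{38}$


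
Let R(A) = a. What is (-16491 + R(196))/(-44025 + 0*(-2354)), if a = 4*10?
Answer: 16451/44025 ≈ 0.37367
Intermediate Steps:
a = 40
R(A) = 40
(-16491 + R(196))/(-44025 + 0*(-2354)) = (-16491 + 40)/(-44025 + 0*(-2354)) = -16451/(-44025 + 0) = -16451/(-44025) = -16451*(-1/44025) = 16451/44025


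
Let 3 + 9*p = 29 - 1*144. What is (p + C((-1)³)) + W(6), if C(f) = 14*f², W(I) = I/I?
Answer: 17/9 ≈ 1.8889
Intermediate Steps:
W(I) = 1
p = -118/9 (p = -⅓ + (29 - 1*144)/9 = -⅓ + (29 - 144)/9 = -⅓ + (⅑)*(-115) = -⅓ - 115/9 = -118/9 ≈ -13.111)
(p + C((-1)³)) + W(6) = (-118/9 + 14*((-1)³)²) + 1 = (-118/9 + 14*(-1)²) + 1 = (-118/9 + 14*1) + 1 = (-118/9 + 14) + 1 = 8/9 + 1 = 17/9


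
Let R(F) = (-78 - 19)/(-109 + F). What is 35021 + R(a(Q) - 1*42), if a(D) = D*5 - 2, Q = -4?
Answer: 6058730/173 ≈ 35022.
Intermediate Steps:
a(D) = -2 + 5*D (a(D) = 5*D - 2 = -2 + 5*D)
R(F) = -97/(-109 + F)
35021 + R(a(Q) - 1*42) = 35021 - 97/(-109 + ((-2 + 5*(-4)) - 1*42)) = 35021 - 97/(-109 + ((-2 - 20) - 42)) = 35021 - 97/(-109 + (-22 - 42)) = 35021 - 97/(-109 - 64) = 35021 - 97/(-173) = 35021 - 97*(-1/173) = 35021 + 97/173 = 6058730/173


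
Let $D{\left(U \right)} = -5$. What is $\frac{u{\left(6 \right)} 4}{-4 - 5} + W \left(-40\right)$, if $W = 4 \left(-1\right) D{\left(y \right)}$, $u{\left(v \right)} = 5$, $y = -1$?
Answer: $- \frac{7220}{9} \approx -802.22$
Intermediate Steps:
$W = 20$ ($W = 4 \left(-1\right) \left(-5\right) = \left(-4\right) \left(-5\right) = 20$)
$\frac{u{\left(6 \right)} 4}{-4 - 5} + W \left(-40\right) = \frac{5 \cdot 4}{-4 - 5} + 20 \left(-40\right) = \frac{20}{-9} - 800 = 20 \left(- \frac{1}{9}\right) - 800 = - \frac{20}{9} - 800 = - \frac{7220}{9}$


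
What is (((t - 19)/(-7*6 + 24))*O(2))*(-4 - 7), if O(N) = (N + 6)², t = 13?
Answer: -704/3 ≈ -234.67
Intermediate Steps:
O(N) = (6 + N)²
(((t - 19)/(-7*6 + 24))*O(2))*(-4 - 7) = (((13 - 19)/(-7*6 + 24))*(6 + 2)²)*(-4 - 7) = (-6/(-42 + 24)*8²)*(-11) = (-6/(-18)*64)*(-11) = (-6*(-1/18)*64)*(-11) = ((⅓)*64)*(-11) = (64/3)*(-11) = -704/3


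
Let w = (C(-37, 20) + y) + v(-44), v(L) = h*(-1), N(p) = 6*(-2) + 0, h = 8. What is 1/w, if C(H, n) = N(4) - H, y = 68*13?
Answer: 1/901 ≈ 0.0011099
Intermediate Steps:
y = 884
N(p) = -12 (N(p) = -12 + 0 = -12)
C(H, n) = -12 - H
v(L) = -8 (v(L) = 8*(-1) = -8)
w = 901 (w = ((-12 - 1*(-37)) + 884) - 8 = ((-12 + 37) + 884) - 8 = (25 + 884) - 8 = 909 - 8 = 901)
1/w = 1/901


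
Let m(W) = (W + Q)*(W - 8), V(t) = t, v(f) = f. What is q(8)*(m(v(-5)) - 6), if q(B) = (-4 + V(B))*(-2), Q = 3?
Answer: -160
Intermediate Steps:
m(W) = (-8 + W)*(3 + W) (m(W) = (W + 3)*(W - 8) = (3 + W)*(-8 + W) = (-8 + W)*(3 + W))
q(B) = 8 - 2*B (q(B) = (-4 + B)*(-2) = 8 - 2*B)
q(8)*(m(v(-5)) - 6) = (8 - 2*8)*((-24 + (-5)**2 - 5*(-5)) - 6) = (8 - 16)*((-24 + 25 + 25) - 6) = -8*(26 - 6) = -8*20 = -160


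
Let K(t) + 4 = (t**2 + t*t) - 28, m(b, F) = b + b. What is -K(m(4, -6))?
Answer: -96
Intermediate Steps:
m(b, F) = 2*b
K(t) = -32 + 2*t**2 (K(t) = -4 + ((t**2 + t*t) - 28) = -4 + ((t**2 + t**2) - 28) = -4 + (2*t**2 - 28) = -4 + (-28 + 2*t**2) = -32 + 2*t**2)
-K(m(4, -6)) = -(-32 + 2*(2*4)**2) = -(-32 + 2*8**2) = -(-32 + 2*64) = -(-32 + 128) = -1*96 = -96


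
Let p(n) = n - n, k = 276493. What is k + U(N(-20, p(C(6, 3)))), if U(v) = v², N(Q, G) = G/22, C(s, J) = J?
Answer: 276493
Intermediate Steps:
p(n) = 0
N(Q, G) = G/22 (N(Q, G) = G*(1/22) = G/22)
k + U(N(-20, p(C(6, 3)))) = 276493 + ((1/22)*0)² = 276493 + 0² = 276493 + 0 = 276493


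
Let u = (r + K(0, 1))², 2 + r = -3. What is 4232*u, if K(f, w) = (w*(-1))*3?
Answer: 270848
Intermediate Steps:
r = -5 (r = -2 - 3 = -5)
K(f, w) = -3*w (K(f, w) = -w*3 = -3*w)
u = 64 (u = (-5 - 3*1)² = (-5 - 3)² = (-8)² = 64)
4232*u = 4232*64 = 270848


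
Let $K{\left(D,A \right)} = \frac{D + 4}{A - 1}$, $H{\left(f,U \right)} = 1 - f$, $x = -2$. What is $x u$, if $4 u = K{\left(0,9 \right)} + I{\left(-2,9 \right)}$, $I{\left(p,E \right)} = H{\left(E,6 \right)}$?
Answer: $\frac{15}{4} \approx 3.75$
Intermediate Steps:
$I{\left(p,E \right)} = 1 - E$
$K{\left(D,A \right)} = \frac{4 + D}{-1 + A}$
$u = - \frac{15}{8}$ ($u = \frac{\frac{4 + 0}{-1 + 9} + \left(1 - 9\right)}{4} = \frac{\frac{1}{8} \cdot 4 + \left(1 - 9\right)}{4} = \frac{\frac{1}{8} \cdot 4 - 8}{4} = \frac{\frac{1}{2} - 8}{4} = \frac{1}{4} \left(- \frac{15}{2}\right) = - \frac{15}{8} \approx -1.875$)
$x u = \left(-2\right) \left(- \frac{15}{8}\right) = \frac{15}{4}$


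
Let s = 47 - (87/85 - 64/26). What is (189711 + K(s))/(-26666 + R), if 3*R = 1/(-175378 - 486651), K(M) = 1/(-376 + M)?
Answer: -45459567594456719/6389850082514836 ≈ -7.1143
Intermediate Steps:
s = 53524/1105 (s = 47 - (87*(1/85) - 64*1/26) = 47 - (87/85 - 32/13) = 47 - 1*(-1589/1105) = 47 + 1589/1105 = 53524/1105 ≈ 48.438)
R = -1/1986087 (R = 1/(3*(-175378 - 486651)) = (1/3)/(-662029) = (1/3)*(-1/662029) = -1/1986087 ≈ -5.0350e-7)
(189711 + K(s))/(-26666 + R) = (189711 + 1/(-376 + 53524/1105))/(-26666 - 1/1986087) = (189711 + 1/(-361956/1105))/(-52960995943/1986087) = (189711 - 1105/361956)*(-1986087/52960995943) = (68667033611/361956)*(-1986087/52960995943) = -45459567594456719/6389850082514836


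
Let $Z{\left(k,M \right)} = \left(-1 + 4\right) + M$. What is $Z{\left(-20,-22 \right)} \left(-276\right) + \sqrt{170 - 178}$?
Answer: $5244 + 2 i \sqrt{2} \approx 5244.0 + 2.8284 i$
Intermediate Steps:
$Z{\left(k,M \right)} = 3 + M$
$Z{\left(-20,-22 \right)} \left(-276\right) + \sqrt{170 - 178} = \left(3 - 22\right) \left(-276\right) + \sqrt{170 - 178} = \left(-19\right) \left(-276\right) + \sqrt{-8} = 5244 + 2 i \sqrt{2}$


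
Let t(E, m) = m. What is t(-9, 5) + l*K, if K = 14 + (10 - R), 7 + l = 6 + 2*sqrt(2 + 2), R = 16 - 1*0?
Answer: 29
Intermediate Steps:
R = 16 (R = 16 + 0 = 16)
l = 3 (l = -7 + (6 + 2*sqrt(2 + 2)) = -7 + (6 + 2*sqrt(4)) = -7 + (6 + 2*2) = -7 + (6 + 4) = -7 + 10 = 3)
K = 8 (K = 14 + (10 - 1*16) = 14 + (10 - 16) = 14 - 6 = 8)
t(-9, 5) + l*K = 5 + 3*8 = 5 + 24 = 29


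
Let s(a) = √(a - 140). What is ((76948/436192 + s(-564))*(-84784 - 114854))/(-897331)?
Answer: 1920218103/48926075444 + 1597104*I*√11/897331 ≈ 0.039247 + 5.9031*I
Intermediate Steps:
s(a) = √(-140 + a)
((76948/436192 + s(-564))*(-84784 - 114854))/(-897331) = ((76948/436192 + √(-140 - 564))*(-84784 - 114854))/(-897331) = ((76948*(1/436192) + √(-704))*(-199638))*(-1/897331) = ((19237/109048 + 8*I*√11)*(-199638))*(-1/897331) = (-1920218103/54524 - 1597104*I*√11)*(-1/897331) = 1920218103/48926075444 + 1597104*I*√11/897331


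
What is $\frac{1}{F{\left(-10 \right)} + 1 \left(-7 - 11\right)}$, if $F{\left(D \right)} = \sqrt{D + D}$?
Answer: $- \frac{9}{172} - \frac{i \sqrt{5}}{172} \approx -0.052326 - 0.013 i$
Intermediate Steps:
$F{\left(D \right)} = \sqrt{2} \sqrt{D}$ ($F{\left(D \right)} = \sqrt{2 D} = \sqrt{2} \sqrt{D}$)
$\frac{1}{F{\left(-10 \right)} + 1 \left(-7 - 11\right)} = \frac{1}{\sqrt{2} \sqrt{-10} + 1 \left(-7 - 11\right)} = \frac{1}{\sqrt{2} i \sqrt{10} + 1 \left(-18\right)} = \frac{1}{2 i \sqrt{5} - 18} = \frac{1}{-18 + 2 i \sqrt{5}}$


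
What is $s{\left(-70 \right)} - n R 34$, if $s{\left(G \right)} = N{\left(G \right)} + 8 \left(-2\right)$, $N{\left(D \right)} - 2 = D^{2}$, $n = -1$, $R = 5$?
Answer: $5056$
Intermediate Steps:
$N{\left(D \right)} = 2 + D^{2}$
$s{\left(G \right)} = -14 + G^{2}$ ($s{\left(G \right)} = \left(2 + G^{2}\right) + 8 \left(-2\right) = \left(2 + G^{2}\right) - 16 = -14 + G^{2}$)
$s{\left(-70 \right)} - n R 34 = \left(-14 + \left(-70\right)^{2}\right) - \left(-1\right) 5 \cdot 34 = \left(-14 + 4900\right) - \left(-5\right) 34 = 4886 - -170 = 4886 + 170 = 5056$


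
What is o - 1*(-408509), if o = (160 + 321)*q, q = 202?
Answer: 505671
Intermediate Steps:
o = 97162 (o = (160 + 321)*202 = 481*202 = 97162)
o - 1*(-408509) = 97162 - 1*(-408509) = 97162 + 408509 = 505671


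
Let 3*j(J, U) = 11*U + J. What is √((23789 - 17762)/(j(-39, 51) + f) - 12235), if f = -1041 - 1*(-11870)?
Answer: I*√1481176305034/11003 ≈ 110.61*I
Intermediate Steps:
j(J, U) = J/3 + 11*U/3 (j(J, U) = (11*U + J)/3 = (J + 11*U)/3 = J/3 + 11*U/3)
f = 10829 (f = -1041 + 11870 = 10829)
√((23789 - 17762)/(j(-39, 51) + f) - 12235) = √((23789 - 17762)/(((⅓)*(-39) + (11/3)*51) + 10829) - 12235) = √(6027/((-13 + 187) + 10829) - 12235) = √(6027/(174 + 10829) - 12235) = √(6027/11003 - 12235) = √(-134615678/11003) = I*√1481176305034/11003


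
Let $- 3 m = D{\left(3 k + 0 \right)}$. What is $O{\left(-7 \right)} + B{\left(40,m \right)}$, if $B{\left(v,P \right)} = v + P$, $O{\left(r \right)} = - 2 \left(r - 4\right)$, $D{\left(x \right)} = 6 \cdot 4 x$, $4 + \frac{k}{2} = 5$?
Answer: $14$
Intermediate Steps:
$k = 2$ ($k = -8 + 2 \cdot 5 = -8 + 10 = 2$)
$D{\left(x \right)} = 24 x$
$m = -48$ ($m = - \frac{24 \left(3 \cdot 2 + 0\right)}{3} = - \frac{24 \left(6 + 0\right)}{3} = - \frac{24 \cdot 6}{3} = \left(- \frac{1}{3}\right) 144 = -48$)
$O{\left(r \right)} = 8 - 2 r$ ($O{\left(r \right)} = - 2 \left(-4 + r\right) = 8 - 2 r$)
$B{\left(v,P \right)} = P + v$
$O{\left(-7 \right)} + B{\left(40,m \right)} = \left(8 - -14\right) + \left(-48 + 40\right) = \left(8 + 14\right) - 8 = 22 - 8 = 14$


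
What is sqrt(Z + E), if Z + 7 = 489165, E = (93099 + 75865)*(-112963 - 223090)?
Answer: I*sqrt(56780369934) ≈ 2.3829e+5*I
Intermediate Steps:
E = -56780859092 (E = 168964*(-336053) = -56780859092)
Z = 489158 (Z = -7 + 489165 = 489158)
sqrt(Z + E) = sqrt(489158 - 56780859092) = sqrt(-56780369934) = I*sqrt(56780369934)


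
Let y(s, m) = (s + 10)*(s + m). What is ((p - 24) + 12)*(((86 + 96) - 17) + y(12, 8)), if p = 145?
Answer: 80465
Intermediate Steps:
y(s, m) = (10 + s)*(m + s)
((p - 24) + 12)*(((86 + 96) - 17) + y(12, 8)) = ((145 - 24) + 12)*(((86 + 96) - 17) + (12² + 10*8 + 10*12 + 8*12)) = (121 + 12)*((182 - 17) + (144 + 80 + 120 + 96)) = 133*(165 + 440) = 133*605 = 80465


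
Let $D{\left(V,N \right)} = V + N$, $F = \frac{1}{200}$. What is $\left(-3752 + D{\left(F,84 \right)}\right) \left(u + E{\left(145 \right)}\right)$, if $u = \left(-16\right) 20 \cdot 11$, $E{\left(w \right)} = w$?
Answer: $\frac{99035865}{8} \approx 1.2379 \cdot 10^{7}$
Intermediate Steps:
$F = \frac{1}{200} \approx 0.005$
$D{\left(V,N \right)} = N + V$
$u = -3520$ ($u = \left(-320\right) 11 = -3520$)
$\left(-3752 + D{\left(F,84 \right)}\right) \left(u + E{\left(145 \right)}\right) = \left(-3752 + \left(84 + \frac{1}{200}\right)\right) \left(-3520 + 145\right) = \left(-3752 + \frac{16801}{200}\right) \left(-3375\right) = \left(- \frac{733599}{200}\right) \left(-3375\right) = \frac{99035865}{8}$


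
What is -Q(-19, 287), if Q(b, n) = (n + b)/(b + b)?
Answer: 134/19 ≈ 7.0526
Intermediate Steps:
Q(b, n) = (b + n)/(2*b) (Q(b, n) = (b + n)/((2*b)) = (b + n)*(1/(2*b)) = (b + n)/(2*b))
-Q(-19, 287) = -(-19 + 287)/(2*(-19)) = -(-1)*268/(2*19) = -1*(-134/19) = 134/19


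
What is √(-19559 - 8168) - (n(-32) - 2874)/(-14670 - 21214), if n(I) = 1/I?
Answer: -91969/1148288 + I*√27727 ≈ -0.080092 + 166.51*I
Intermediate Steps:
√(-19559 - 8168) - (n(-32) - 2874)/(-14670 - 21214) = √(-19559 - 8168) - (1/(-32) - 2874)/(-14670 - 21214) = √(-27727) - (-1/32 - 2874)/(-35884) = I*√27727 - (-91969)*(-1)/(32*35884) = I*√27727 - 1*91969/1148288 = I*√27727 - 91969/1148288 = -91969/1148288 + I*√27727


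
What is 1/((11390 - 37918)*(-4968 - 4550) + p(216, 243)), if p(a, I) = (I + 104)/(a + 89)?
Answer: 305/77010519067 ≈ 3.9605e-9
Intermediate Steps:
p(a, I) = (104 + I)/(89 + a)
1/((11390 - 37918)*(-4968 - 4550) + p(216, 243)) = 1/((11390 - 37918)*(-4968 - 4550) + (104 + 243)/(89 + 216)) = 1/(-26528*(-9518) + 347/305) = 1/(252493504 + (1/305)*347) = 1/(252493504 + 347/305) = 1/(77010519067/305) = 305/77010519067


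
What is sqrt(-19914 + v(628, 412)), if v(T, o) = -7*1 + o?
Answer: I*sqrt(19509) ≈ 139.67*I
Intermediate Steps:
v(T, o) = -7 + o
sqrt(-19914 + v(628, 412)) = sqrt(-19914 + (-7 + 412)) = sqrt(-19914 + 405) = sqrt(-19509) = I*sqrt(19509)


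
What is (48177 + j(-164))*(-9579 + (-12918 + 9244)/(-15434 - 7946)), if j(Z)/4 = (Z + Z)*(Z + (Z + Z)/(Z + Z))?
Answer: -175698105127/70 ≈ -2.5100e+9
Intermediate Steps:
j(Z) = 8*Z*(1 + Z) (j(Z) = 4*((Z + Z)*(Z + (Z + Z)/(Z + Z))) = 4*((2*Z)*(Z + (2*Z)/((2*Z)))) = 4*((2*Z)*(Z + (2*Z)*(1/(2*Z)))) = 4*((2*Z)*(Z + 1)) = 4*((2*Z)*(1 + Z)) = 4*(2*Z*(1 + Z)) = 8*Z*(1 + Z))
(48177 + j(-164))*(-9579 + (-12918 + 9244)/(-15434 - 7946)) = (48177 + 8*(-164)*(1 - 164))*(-9579 + (-12918 + 9244)/(-15434 - 7946)) = (48177 + 8*(-164)*(-163))*(-9579 - 3674/(-23380)) = (48177 + 213856)*(-9579 - 3674*(-1/23380)) = 262033*(-9579 + 11/70) = 262033*(-670519/70) = -175698105127/70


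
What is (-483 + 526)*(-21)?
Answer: -903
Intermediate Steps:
(-483 + 526)*(-21) = 43*(-21) = -903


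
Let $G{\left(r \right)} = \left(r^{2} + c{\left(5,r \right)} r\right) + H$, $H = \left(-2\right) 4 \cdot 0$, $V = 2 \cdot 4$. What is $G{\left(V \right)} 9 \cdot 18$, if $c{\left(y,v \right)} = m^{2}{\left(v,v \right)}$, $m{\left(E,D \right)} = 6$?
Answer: $57024$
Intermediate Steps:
$V = 8$
$c{\left(y,v \right)} = 36$ ($c{\left(y,v \right)} = 6^{2} = 36$)
$H = 0$ ($H = \left(-8\right) 0 = 0$)
$G{\left(r \right)} = r^{2} + 36 r$ ($G{\left(r \right)} = \left(r^{2} + 36 r\right) + 0 = r^{2} + 36 r$)
$G{\left(V \right)} 9 \cdot 18 = 8 \left(36 + 8\right) 9 \cdot 18 = 8 \cdot 44 \cdot 9 \cdot 18 = 352 \cdot 9 \cdot 18 = 3168 \cdot 18 = 57024$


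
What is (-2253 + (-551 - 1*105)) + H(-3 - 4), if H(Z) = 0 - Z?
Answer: -2902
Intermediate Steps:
H(Z) = -Z
(-2253 + (-551 - 1*105)) + H(-3 - 4) = (-2253 + (-551 - 1*105)) - (-3 - 4) = (-2253 + (-551 - 105)) - 1*(-7) = (-2253 - 656) + 7 = -2909 + 7 = -2902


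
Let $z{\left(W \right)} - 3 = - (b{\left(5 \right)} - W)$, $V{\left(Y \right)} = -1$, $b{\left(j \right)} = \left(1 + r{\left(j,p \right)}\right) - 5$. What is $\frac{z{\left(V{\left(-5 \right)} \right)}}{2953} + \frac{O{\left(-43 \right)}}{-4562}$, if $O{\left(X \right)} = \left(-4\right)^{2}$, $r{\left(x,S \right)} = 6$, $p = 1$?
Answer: $- \frac{8}{2281} \approx -0.0035072$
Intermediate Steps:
$b{\left(j \right)} = 2$ ($b{\left(j \right)} = \left(1 + 6\right) - 5 = 7 - 5 = 2$)
$O{\left(X \right)} = 16$
$z{\left(W \right)} = 1 + W$ ($z{\left(W \right)} = 3 - \left(2 - W\right) = 3 + \left(-2 + W\right) = 1 + W$)
$\frac{z{\left(V{\left(-5 \right)} \right)}}{2953} + \frac{O{\left(-43 \right)}}{-4562} = \frac{1 - 1}{2953} + \frac{16}{-4562} = 0 \cdot \frac{1}{2953} + 16 \left(- \frac{1}{4562}\right) = 0 - \frac{8}{2281} = - \frac{8}{2281}$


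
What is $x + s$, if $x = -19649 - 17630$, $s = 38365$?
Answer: $1086$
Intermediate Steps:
$x = -37279$ ($x = -19649 - 17630 = -37279$)
$x + s = -37279 + 38365 = 1086$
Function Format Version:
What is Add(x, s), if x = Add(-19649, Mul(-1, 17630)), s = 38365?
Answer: 1086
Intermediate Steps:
x = -37279 (x = Add(-19649, -17630) = -37279)
Add(x, s) = Add(-37279, 38365) = 1086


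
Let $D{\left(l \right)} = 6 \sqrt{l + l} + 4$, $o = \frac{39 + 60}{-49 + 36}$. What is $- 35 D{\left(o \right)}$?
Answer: $-140 - \frac{630 i \sqrt{286}}{13} \approx -140.0 - 819.56 i$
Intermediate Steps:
$o = - \frac{99}{13}$ ($o = \frac{99}{-13} = 99 \left(- \frac{1}{13}\right) = - \frac{99}{13} \approx -7.6154$)
$D{\left(l \right)} = 4 + 6 \sqrt{2} \sqrt{l}$ ($D{\left(l \right)} = 6 \sqrt{2 l} + 4 = 6 \sqrt{2} \sqrt{l} + 4 = 4 + 6 \sqrt{2} \sqrt{l}$)
$- 35 D{\left(o \right)} = - 35 \left(4 + 6 \sqrt{2} \sqrt{- \frac{99}{13}}\right) = - 35 \left(4 + 6 \sqrt{2} \frac{3 i \sqrt{143}}{13}\right) = - 35 \left(4 + \frac{18 i \sqrt{286}}{13}\right) = -140 - \frac{630 i \sqrt{286}}{13}$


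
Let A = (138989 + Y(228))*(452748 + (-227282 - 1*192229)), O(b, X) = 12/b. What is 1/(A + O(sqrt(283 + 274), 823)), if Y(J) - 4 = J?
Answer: 286377736221/1325152370247005203301 - 4*sqrt(557)/3975457110741015609903 ≈ 2.1611e-10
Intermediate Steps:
Y(J) = 4 + J
A = 4627288377 (A = (138989 + (4 + 228))*(452748 + (-227282 - 1*192229)) = (138989 + 232)*(452748 + (-227282 - 192229)) = 139221*(452748 - 419511) = 139221*33237 = 4627288377)
1/(A + O(sqrt(283 + 274), 823)) = 1/(4627288377 + 12/(sqrt(283 + 274))) = 1/(4627288377 + 12/(sqrt(557))) = 1/(4627288377 + 12*(sqrt(557)/557)) = 1/(4627288377 + 12*sqrt(557)/557)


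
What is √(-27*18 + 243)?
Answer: 9*I*√3 ≈ 15.588*I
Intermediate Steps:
√(-27*18 + 243) = √(-486 + 243) = √(-243) = 9*I*√3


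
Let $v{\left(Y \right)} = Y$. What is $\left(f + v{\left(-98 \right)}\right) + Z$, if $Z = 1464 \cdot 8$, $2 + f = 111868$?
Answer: $123480$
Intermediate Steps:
$f = 111866$ ($f = -2 + 111868 = 111866$)
$Z = 11712$
$\left(f + v{\left(-98 \right)}\right) + Z = \left(111866 - 98\right) + 11712 = 111768 + 11712 = 123480$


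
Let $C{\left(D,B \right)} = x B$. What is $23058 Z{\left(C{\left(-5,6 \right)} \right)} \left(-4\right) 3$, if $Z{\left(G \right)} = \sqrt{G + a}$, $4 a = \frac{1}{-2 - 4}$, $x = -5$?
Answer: $- 23058 i \sqrt{4326} \approx - 1.5166 \cdot 10^{6} i$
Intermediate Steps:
$C{\left(D,B \right)} = - 5 B$
$a = - \frac{1}{24}$ ($a = \frac{1}{4 \left(-2 - 4\right)} = \frac{1}{4 \left(-6\right)} = \frac{1}{4} \left(- \frac{1}{6}\right) = - \frac{1}{24} \approx -0.041667$)
$Z{\left(G \right)} = \sqrt{- \frac{1}{24} + G}$ ($Z{\left(G \right)} = \sqrt{G - \frac{1}{24}} = \sqrt{- \frac{1}{24} + G}$)
$23058 Z{\left(C{\left(-5,6 \right)} \right)} \left(-4\right) 3 = 23058 \frac{\sqrt{-6 + 144 \left(\left(-5\right) 6\right)}}{12} \left(-4\right) 3 = 23058 \frac{\sqrt{-6 + 144 \left(-30\right)}}{12} \left(-4\right) 3 = 23058 \frac{\sqrt{-6 - 4320}}{12} \left(-4\right) 3 = 23058 \frac{\sqrt{-4326}}{12} \left(-4\right) 3 = 23058 \frac{i \sqrt{4326}}{12} \left(-4\right) 3 = 23058 - \frac{i \sqrt{4326}}{3} \cdot 3 = 23058 \left(- i \sqrt{4326}\right) = - 23058 i \sqrt{4326}$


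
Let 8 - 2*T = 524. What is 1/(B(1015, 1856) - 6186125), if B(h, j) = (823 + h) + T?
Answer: -1/6184545 ≈ -1.6169e-7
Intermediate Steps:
T = -258 (T = 4 - 1/2*524 = 4 - 262 = -258)
B(h, j) = 565 + h (B(h, j) = (823 + h) - 258 = 565 + h)
1/(B(1015, 1856) - 6186125) = 1/((565 + 1015) - 6186125) = 1/(1580 - 6186125) = 1/(-6184545) = -1/6184545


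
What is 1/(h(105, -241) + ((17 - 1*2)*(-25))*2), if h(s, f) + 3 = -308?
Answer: -1/1061 ≈ -0.00094251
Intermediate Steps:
h(s, f) = -311 (h(s, f) = -3 - 308 = -311)
1/(h(105, -241) + ((17 - 1*2)*(-25))*2) = 1/(-311 + ((17 - 1*2)*(-25))*2) = 1/(-311 + ((17 - 2)*(-25))*2) = 1/(-311 + (15*(-25))*2) = 1/(-311 - 375*2) = 1/(-311 - 750) = 1/(-1061) = -1/1061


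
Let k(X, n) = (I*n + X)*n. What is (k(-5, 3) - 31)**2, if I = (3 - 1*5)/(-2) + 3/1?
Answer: 100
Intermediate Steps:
I = 4 (I = (3 - 5)*(-1/2) + 3*1 = -2*(-1/2) + 3 = 1 + 3 = 4)
k(X, n) = n*(X + 4*n) (k(X, n) = (4*n + X)*n = (X + 4*n)*n = n*(X + 4*n))
(k(-5, 3) - 31)**2 = (3*(-5 + 4*3) - 31)**2 = (3*(-5 + 12) - 31)**2 = (3*7 - 31)**2 = (21 - 31)**2 = (-10)**2 = 100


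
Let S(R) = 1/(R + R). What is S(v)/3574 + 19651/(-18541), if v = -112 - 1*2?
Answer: -16013068213/15108541752 ≈ -1.0599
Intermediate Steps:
v = -114 (v = -112 - 2 = -114)
S(R) = 1/(2*R)
S(v)/3574 + 19651/(-18541) = ((½)/(-114))/3574 + 19651/(-18541) = ((½)*(-1/114))*(1/3574) + 19651*(-1/18541) = -1/228*1/3574 - 19651/18541 = -1/814872 - 19651/18541 = -16013068213/15108541752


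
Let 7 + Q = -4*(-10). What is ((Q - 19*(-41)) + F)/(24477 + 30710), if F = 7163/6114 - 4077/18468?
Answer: 566623465/38465118252 ≈ 0.014731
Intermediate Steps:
Q = 33 (Q = -7 - 4*(-10) = -7 + 40 = 33)
F = 662713/696996 (F = 7163*(1/6114) - 4077*1/18468 = 7163/6114 - 151/684 = 662713/696996 ≈ 0.95081)
((Q - 19*(-41)) + F)/(24477 + 30710) = ((33 - 19*(-41)) + 662713/696996)/(24477 + 30710) = ((33 + 779) + 662713/696996)/55187 = (812 + 662713/696996)*(1/55187) = (566623465/696996)*(1/55187) = 566623465/38465118252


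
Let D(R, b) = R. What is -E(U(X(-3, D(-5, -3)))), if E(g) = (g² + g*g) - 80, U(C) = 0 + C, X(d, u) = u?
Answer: 30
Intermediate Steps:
U(C) = C
E(g) = -80 + 2*g² (E(g) = (g² + g²) - 80 = 2*g² - 80 = -80 + 2*g²)
-E(U(X(-3, D(-5, -3)))) = -(-80 + 2*(-5)²) = -(-80 + 2*25) = -(-80 + 50) = -1*(-30) = 30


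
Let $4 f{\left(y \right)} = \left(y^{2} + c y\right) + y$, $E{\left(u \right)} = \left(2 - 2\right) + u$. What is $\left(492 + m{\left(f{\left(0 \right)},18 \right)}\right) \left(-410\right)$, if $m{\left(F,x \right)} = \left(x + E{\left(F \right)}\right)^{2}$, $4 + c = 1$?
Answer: $-334560$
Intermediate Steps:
$c = -3$ ($c = -4 + 1 = -3$)
$E{\left(u \right)} = u$ ($E{\left(u \right)} = 0 + u = u$)
$f{\left(y \right)} = - \frac{y}{2} + \frac{y^{2}}{4}$ ($f{\left(y \right)} = \frac{\left(y^{2} - 3 y\right) + y}{4} = \frac{y^{2} - 2 y}{4} = - \frac{y}{2} + \frac{y^{2}}{4}$)
$m{\left(F,x \right)} = \left(F + x\right)^{2}$ ($m{\left(F,x \right)} = \left(x + F\right)^{2} = \left(F + x\right)^{2}$)
$\left(492 + m{\left(f{\left(0 \right)},18 \right)}\right) \left(-410\right) = \left(492 + \left(\frac{1}{4} \cdot 0 \left(-2 + 0\right) + 18\right)^{2}\right) \left(-410\right) = \left(492 + \left(\frac{1}{4} \cdot 0 \left(-2\right) + 18\right)^{2}\right) \left(-410\right) = \left(492 + \left(0 + 18\right)^{2}\right) \left(-410\right) = \left(492 + 18^{2}\right) \left(-410\right) = \left(492 + 324\right) \left(-410\right) = 816 \left(-410\right) = -334560$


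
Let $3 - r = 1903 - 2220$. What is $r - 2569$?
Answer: $-2249$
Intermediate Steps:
$r = 320$ ($r = 3 - \left(1903 - 2220\right) = 3 - -317 = 3 + 317 = 320$)
$r - 2569 = 320 - 2569 = -2249$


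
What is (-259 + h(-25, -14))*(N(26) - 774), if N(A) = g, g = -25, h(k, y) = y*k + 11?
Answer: -81498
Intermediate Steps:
h(k, y) = 11 + k*y (h(k, y) = k*y + 11 = 11 + k*y)
N(A) = -25
(-259 + h(-25, -14))*(N(26) - 774) = (-259 + (11 - 25*(-14)))*(-25 - 774) = (-259 + (11 + 350))*(-799) = (-259 + 361)*(-799) = 102*(-799) = -81498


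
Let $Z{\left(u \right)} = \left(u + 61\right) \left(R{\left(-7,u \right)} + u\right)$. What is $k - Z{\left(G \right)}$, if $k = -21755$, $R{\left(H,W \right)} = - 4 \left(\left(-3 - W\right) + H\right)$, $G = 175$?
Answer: $-237695$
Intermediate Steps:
$R{\left(H,W \right)} = 12 - 4 H + 4 W$ ($R{\left(H,W \right)} = - 4 \left(-3 + H - W\right) = 12 - 4 H + 4 W$)
$Z{\left(u \right)} = \left(40 + 5 u\right) \left(61 + u\right)$ ($Z{\left(u \right)} = \left(u + 61\right) \left(\left(12 - -28 + 4 u\right) + u\right) = \left(61 + u\right) \left(\left(12 + 28 + 4 u\right) + u\right) = \left(61 + u\right) \left(\left(40 + 4 u\right) + u\right) = \left(61 + u\right) \left(40 + 5 u\right) = \left(40 + 5 u\right) \left(61 + u\right)$)
$k - Z{\left(G \right)} = -21755 - \left(2440 + 5 \cdot 175^{2} + 345 \cdot 175\right) = -21755 - \left(2440 + 5 \cdot 30625 + 60375\right) = -21755 - \left(2440 + 153125 + 60375\right) = -21755 - 215940 = -237695$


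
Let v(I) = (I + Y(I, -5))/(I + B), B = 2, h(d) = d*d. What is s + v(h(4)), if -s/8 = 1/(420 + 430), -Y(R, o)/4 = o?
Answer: 846/425 ≈ 1.9906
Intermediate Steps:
Y(R, o) = -4*o
h(d) = d**2
v(I) = (20 + I)/(2 + I) (v(I) = (I - 4*(-5))/(I + 2) = (I + 20)/(2 + I) = (20 + I)/(2 + I))
s = -4/425 (s = -8/(420 + 430) = -8/850 = -8*1/850 = -4/425 ≈ -0.0094118)
s + v(h(4)) = -4/425 + (20 + 4**2)/(2 + 4**2) = -4/425 + (20 + 16)/(2 + 16) = -4/425 + 36/18 = -4/425 + (1/18)*36 = -4/425 + 2 = 846/425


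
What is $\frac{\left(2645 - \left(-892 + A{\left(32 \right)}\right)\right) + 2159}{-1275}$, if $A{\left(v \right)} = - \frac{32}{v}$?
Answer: $- \frac{1899}{425} \approx -4.4682$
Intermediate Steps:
$\frac{\left(2645 - \left(-892 + A{\left(32 \right)}\right)\right) + 2159}{-1275} = \frac{\left(2645 + \left(892 - - \frac{32}{32}\right)\right) + 2159}{-1275} = \left(\left(2645 + \left(892 - \left(-32\right) \frac{1}{32}\right)\right) + 2159\right) \left(- \frac{1}{1275}\right) = \left(\left(2645 + \left(892 - -1\right)\right) + 2159\right) \left(- \frac{1}{1275}\right) = \left(\left(2645 + \left(892 + 1\right)\right) + 2159\right) \left(- \frac{1}{1275}\right) = \left(\left(2645 + 893\right) + 2159\right) \left(- \frac{1}{1275}\right) = \left(3538 + 2159\right) \left(- \frac{1}{1275}\right) = 5697 \left(- \frac{1}{1275}\right) = - \frac{1899}{425}$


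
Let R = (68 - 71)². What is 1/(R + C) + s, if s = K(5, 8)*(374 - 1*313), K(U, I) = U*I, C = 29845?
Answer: 72843761/29854 ≈ 2440.0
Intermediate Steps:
R = 9 (R = (-3)² = 9)
K(U, I) = I*U
s = 2440 (s = (8*5)*(374 - 1*313) = 40*(374 - 313) = 40*61 = 2440)
1/(R + C) + s = 1/(9 + 29845) + 2440 = 1/29854 + 2440 = 72843761/29854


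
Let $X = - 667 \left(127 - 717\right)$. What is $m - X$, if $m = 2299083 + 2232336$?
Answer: $4137889$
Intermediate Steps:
$m = 4531419$
$X = 393530$ ($X = \left(-667\right) \left(-590\right) = 393530$)
$m - X = 4531419 - 393530 = 4137889$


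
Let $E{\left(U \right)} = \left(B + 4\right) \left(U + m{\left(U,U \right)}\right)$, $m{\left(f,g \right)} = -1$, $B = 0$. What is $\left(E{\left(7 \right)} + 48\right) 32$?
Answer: $2304$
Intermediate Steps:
$E{\left(U \right)} = -4 + 4 U$ ($E{\left(U \right)} = \left(0 + 4\right) \left(U - 1\right) = 4 \left(-1 + U\right) = -4 + 4 U$)
$\left(E{\left(7 \right)} + 48\right) 32 = \left(\left(-4 + 4 \cdot 7\right) + 48\right) 32 = \left(\left(-4 + 28\right) + 48\right) 32 = \left(24 + 48\right) 32 = 72 \cdot 32 = 2304$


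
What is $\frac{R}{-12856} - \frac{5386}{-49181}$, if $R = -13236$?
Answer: $\frac{180050533}{158067734} \approx 1.1391$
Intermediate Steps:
$\frac{R}{-12856} - \frac{5386}{-49181} = - \frac{13236}{-12856} - \frac{5386}{-49181} = \left(-13236\right) \left(- \frac{1}{12856}\right) - - \frac{5386}{49181} = \frac{3309}{3214} + \frac{5386}{49181} = \frac{180050533}{158067734}$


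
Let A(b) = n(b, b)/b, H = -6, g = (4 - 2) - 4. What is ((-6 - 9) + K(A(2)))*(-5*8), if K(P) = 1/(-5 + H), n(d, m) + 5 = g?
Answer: 6640/11 ≈ 603.64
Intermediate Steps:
g = -2 (g = 2 - 4 = -2)
n(d, m) = -7 (n(d, m) = -5 - 2 = -7)
A(b) = -7/b
K(P) = -1/11 (K(P) = 1/(-5 - 6) = 1/(-11) = -1/11)
((-6 - 9) + K(A(2)))*(-5*8) = ((-6 - 9) - 1/11)*(-5*8) = (-15 - 1/11)*(-40) = -166/11*(-40) = 6640/11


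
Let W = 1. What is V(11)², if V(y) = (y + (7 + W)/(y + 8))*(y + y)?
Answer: 22791076/361 ≈ 63133.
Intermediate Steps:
V(y) = 2*y*(y + 8/(8 + y)) (V(y) = (y + (7 + 1)/(y + 8))*(y + y) = (y + 8/(8 + y))*(2*y) = 2*y*(y + 8/(8 + y)))
V(11)² = (2*11*(8 + 11² + 8*11)/(8 + 11))² = (2*11*(8 + 121 + 88)/19)² = (2*11*(1/19)*217)² = (4774/19)² = 22791076/361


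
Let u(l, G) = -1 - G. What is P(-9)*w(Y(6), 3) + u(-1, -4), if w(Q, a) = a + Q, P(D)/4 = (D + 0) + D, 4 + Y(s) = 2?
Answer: -69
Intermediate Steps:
Y(s) = -2 (Y(s) = -4 + 2 = -2)
P(D) = 8*D (P(D) = 4*((D + 0) + D) = 4*(D + D) = 4*(2*D) = 8*D)
w(Q, a) = Q + a
P(-9)*w(Y(6), 3) + u(-1, -4) = (8*(-9))*(-2 + 3) + (-1 - 1*(-4)) = -72*1 + (-1 + 4) = -72 + 3 = -69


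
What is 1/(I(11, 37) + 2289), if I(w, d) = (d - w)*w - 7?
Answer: 1/2568 ≈ 0.00038941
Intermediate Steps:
I(w, d) = -7 + w*(d - w) (I(w, d) = w*(d - w) - 7 = -7 + w*(d - w))
1/(I(11, 37) + 2289) = 1/((-7 - 1*11² + 37*11) + 2289) = 1/((-7 - 1*121 + 407) + 2289) = 1/((-7 - 121 + 407) + 2289) = 1/(279 + 2289) = 1/2568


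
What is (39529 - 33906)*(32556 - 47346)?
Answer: -83164170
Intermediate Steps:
(39529 - 33906)*(32556 - 47346) = 5623*(-14790) = -83164170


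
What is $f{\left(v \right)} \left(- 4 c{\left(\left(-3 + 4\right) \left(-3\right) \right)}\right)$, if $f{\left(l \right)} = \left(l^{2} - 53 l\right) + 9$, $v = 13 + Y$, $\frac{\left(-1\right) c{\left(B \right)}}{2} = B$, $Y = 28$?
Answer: $11592$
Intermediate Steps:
$c{\left(B \right)} = - 2 B$
$v = 41$ ($v = 13 + 28 = 41$)
$f{\left(l \right)} = 9 + l^{2} - 53 l$
$f{\left(v \right)} \left(- 4 c{\left(\left(-3 + 4\right) \left(-3\right) \right)}\right) = \left(9 + 41^{2} - 2173\right) \left(- 4 \left(- 2 \left(-3 + 4\right) \left(-3\right)\right)\right) = \left(9 + 1681 - 2173\right) \left(- 4 \left(- 2 \cdot 1 \left(-3\right)\right)\right) = - 483 \left(- 4 \left(\left(-2\right) \left(-3\right)\right)\right) = - 483 \left(\left(-4\right) 6\right) = \left(-483\right) \left(-24\right) = 11592$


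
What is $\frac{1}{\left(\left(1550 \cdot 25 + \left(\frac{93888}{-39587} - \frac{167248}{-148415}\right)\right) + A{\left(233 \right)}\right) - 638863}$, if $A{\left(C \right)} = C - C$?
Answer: $- \frac{5875304605}{3525853985961309} \approx -1.6663 \cdot 10^{-6}$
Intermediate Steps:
$A{\left(C \right)} = 0$
$\frac{1}{\left(\left(1550 \cdot 25 + \left(\frac{93888}{-39587} - \frac{167248}{-148415}\right)\right) + A{\left(233 \right)}\right) - 638863} = \frac{1}{\left(\left(1550 \cdot 25 + \left(\frac{93888}{-39587} - \frac{167248}{-148415}\right)\right) + 0\right) - 638863} = \frac{1}{\left(\left(38750 + \left(93888 \left(- \frac{1}{39587}\right) - - \frac{167248}{148415}\right)\right) + 0\right) - 638863} = \frac{1}{\left(\left(38750 + \left(- \frac{93888}{39587} + \frac{167248}{148415}\right)\right) + 0\right) - 638863} = \frac{1}{\left(\left(38750 - \frac{7313540944}{5875304605}\right) + 0\right) - 638863} = \frac{1}{\left(\frac{227660739902806}{5875304605} + 0\right) - 638863} = \frac{1}{\frac{227660739902806}{5875304605} - 638863} = \frac{1}{- \frac{3525853985961309}{5875304605}} = - \frac{5875304605}{3525853985961309}$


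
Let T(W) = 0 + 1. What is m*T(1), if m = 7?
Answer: 7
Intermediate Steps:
T(W) = 1
m*T(1) = 7*1 = 7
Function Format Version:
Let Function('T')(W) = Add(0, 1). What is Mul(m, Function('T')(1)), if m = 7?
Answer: 7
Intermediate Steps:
Function('T')(W) = 1
Mul(m, Function('T')(1)) = Mul(7, 1) = 7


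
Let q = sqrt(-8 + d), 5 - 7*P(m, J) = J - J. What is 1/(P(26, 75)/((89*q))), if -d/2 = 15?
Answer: 623*I*sqrt(38)/5 ≈ 768.09*I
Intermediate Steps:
d = -30 (d = -2*15 = -30)
P(m, J) = 5/7 (P(m, J) = 5/7 - (J - J)/7 = 5/7 - 1/7*0 = 5/7 + 0 = 5/7)
q = I*sqrt(38) (q = sqrt(-8 - 30) = sqrt(-38) = I*sqrt(38) ≈ 6.1644*I)
1/(P(26, 75)/((89*q))) = 1/(5/(7*((89*(I*sqrt(38)))))) = 1/(5/(7*((89*I*sqrt(38))))) = 1/(5*(-I*sqrt(38)/3382)/7) = 1/(-5*I*sqrt(38)/23674) = 623*I*sqrt(38)/5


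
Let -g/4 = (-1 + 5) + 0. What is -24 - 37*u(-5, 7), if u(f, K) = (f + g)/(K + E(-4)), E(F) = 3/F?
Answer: 2508/25 ≈ 100.32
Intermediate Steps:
g = -16 (g = -4*((-1 + 5) + 0) = -4*(4 + 0) = -4*4 = -16)
u(f, K) = (-16 + f)/(-3/4 + K) (u(f, K) = (f - 16)/(K + 3/(-4)) = (-16 + f)/(K + 3*(-1/4)) = (-16 + f)/(K - 3/4) = (-16 + f)/(-3/4 + K))
-24 - 37*u(-5, 7) = -24 - 148*(-16 - 5)/(-3 + 4*7) = -24 - 148*(-21)/(-3 + 28) = -24 - 148*(-21)/25 = -24 - 37*(-84/25) = -24 + 3108/25 = 2508/25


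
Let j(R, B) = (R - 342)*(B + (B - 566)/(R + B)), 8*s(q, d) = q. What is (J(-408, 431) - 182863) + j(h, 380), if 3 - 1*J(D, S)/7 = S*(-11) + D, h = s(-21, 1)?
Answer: -1676068143/6038 ≈ -2.7759e+5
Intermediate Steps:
s(q, d) = q/8
h = -21/8 (h = (⅛)*(-21) = -21/8 ≈ -2.6250)
J(D, S) = 21 - 7*D + 77*S (J(D, S) = 21 - 7*(S*(-11) + D) = 21 - 7*(-11*S + D) = 21 - 7*(D - 11*S) = 21 + (-7*D + 77*S) = 21 - 7*D + 77*S)
j(R, B) = (-342 + R)*(B + (-566 + B)/(B + R))
(J(-408, 431) - 182863) + j(h, 380) = ((21 - 7*(-408) + 77*431) - 182863) + (193572 - 566*(-21/8) - 342*380 - 342*380² + 380*(-21/8)² - 21/8*380² - 341*380*(-21/8))/(380 - 21/8) = ((21 + 2856 + 33187) - 182863) + (193572 + 5943/4 - 129960 - 342*144400 + 380*(441/64) - 21/8*144400 + 680295/2)/(3019/8) = (36064 - 182863) + 8*(193572 + 5943/4 - 129960 - 49384800 + 41895/16 - 379050 + 680295/2)/3019 = -146799 + (8/3019)*(-789695781/16) = -146799 - 789695781/6038 = -1676068143/6038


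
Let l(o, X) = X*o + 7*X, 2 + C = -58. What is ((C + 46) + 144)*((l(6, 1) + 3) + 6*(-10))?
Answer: -5720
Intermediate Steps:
C = -60 (C = -2 - 58 = -60)
l(o, X) = 7*X + X*o
((C + 46) + 144)*((l(6, 1) + 3) + 6*(-10)) = ((-60 + 46) + 144)*((1*(7 + 6) + 3) + 6*(-10)) = (-14 + 144)*((1*13 + 3) - 60) = 130*((13 + 3) - 60) = 130*(16 - 60) = 130*(-44) = -5720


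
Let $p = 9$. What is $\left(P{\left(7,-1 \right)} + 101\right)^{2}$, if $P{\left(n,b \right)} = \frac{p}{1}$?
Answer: $12100$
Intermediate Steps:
$P{\left(n,b \right)} = 9$ ($P{\left(n,b \right)} = \frac{9}{1} = 9 \cdot 1 = 9$)
$\left(P{\left(7,-1 \right)} + 101\right)^{2} = \left(9 + 101\right)^{2} = 110^{2} = 12100$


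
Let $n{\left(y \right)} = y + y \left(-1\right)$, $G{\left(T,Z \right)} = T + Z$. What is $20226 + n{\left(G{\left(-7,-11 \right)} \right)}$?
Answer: $20226$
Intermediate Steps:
$n{\left(y \right)} = 0$ ($n{\left(y \right)} = y - y = 0$)
$20226 + n{\left(G{\left(-7,-11 \right)} \right)} = 20226 + 0 = 20226$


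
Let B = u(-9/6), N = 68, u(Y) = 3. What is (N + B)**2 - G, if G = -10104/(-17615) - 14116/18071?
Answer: 1604720536221/318320665 ≈ 5041.2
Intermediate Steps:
B = 3
G = -66063956/318320665 (G = -10104*(-1/17615) - 14116*1/18071 = 10104/17615 - 14116/18071 = -66063956/318320665 ≈ -0.20754)
(N + B)**2 - G = (68 + 3)**2 - 1*(-66063956/318320665) = 71**2 + 66063956/318320665 = 5041 + 66063956/318320665 = 1604720536221/318320665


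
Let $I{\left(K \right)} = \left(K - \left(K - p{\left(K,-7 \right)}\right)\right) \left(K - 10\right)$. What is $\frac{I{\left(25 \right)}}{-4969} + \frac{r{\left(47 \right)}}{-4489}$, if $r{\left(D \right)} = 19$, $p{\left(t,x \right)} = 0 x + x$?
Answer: $\frac{376934}{22305841} \approx 0.016898$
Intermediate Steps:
$p{\left(t,x \right)} = x$ ($p{\left(t,x \right)} = 0 + x = x$)
$I{\left(K \right)} = 70 - 7 K$ ($I{\left(K \right)} = \left(K - \left(7 + K\right)\right) \left(K - 10\right) = - 7 \left(-10 + K\right) = 70 - 7 K$)
$\frac{I{\left(25 \right)}}{-4969} + \frac{r{\left(47 \right)}}{-4489} = \frac{70 - 175}{-4969} + \frac{19}{-4489} = \left(70 - 175\right) \left(- \frac{1}{4969}\right) + 19 \left(- \frac{1}{4489}\right) = \left(-105\right) \left(- \frac{1}{4969}\right) - \frac{19}{4489} = \frac{105}{4969} - \frac{19}{4489} = \frac{376934}{22305841}$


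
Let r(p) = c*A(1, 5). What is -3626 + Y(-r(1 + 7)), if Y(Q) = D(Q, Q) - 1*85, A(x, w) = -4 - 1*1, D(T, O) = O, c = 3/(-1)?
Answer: -3726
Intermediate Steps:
c = -3 (c = 3*(-1) = -3)
A(x, w) = -5 (A(x, w) = -4 - 1 = -5)
r(p) = 15 (r(p) = -3*(-5) = 15)
Y(Q) = -85 + Q (Y(Q) = Q - 1*85 = Q - 85 = -85 + Q)
-3626 + Y(-r(1 + 7)) = -3626 + (-85 - 1*15) = -3626 + (-85 - 15) = -3626 - 100 = -3726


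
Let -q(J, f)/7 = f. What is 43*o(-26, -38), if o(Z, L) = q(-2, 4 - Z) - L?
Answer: -7396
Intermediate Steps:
q(J, f) = -7*f
o(Z, L) = -28 - L + 7*Z (o(Z, L) = -7*(4 - Z) - L = (-28 + 7*Z) - L = -28 - L + 7*Z)
43*o(-26, -38) = 43*(-28 - 1*(-38) + 7*(-26)) = 43*(-28 + 38 - 182) = 43*(-172) = -7396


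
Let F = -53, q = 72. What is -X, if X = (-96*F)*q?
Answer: -366336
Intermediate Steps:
X = 366336 (X = -96*(-53)*72 = 5088*72 = 366336)
-X = -1*366336 = -366336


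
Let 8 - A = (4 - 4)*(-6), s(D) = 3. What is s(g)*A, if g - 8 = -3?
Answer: 24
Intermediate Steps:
g = 5 (g = 8 - 3 = 5)
A = 8 (A = 8 - (4 - 4)*(-6) = 8 - 0*(-6) = 8 - 1*0 = 8 + 0 = 8)
s(g)*A = 3*8 = 24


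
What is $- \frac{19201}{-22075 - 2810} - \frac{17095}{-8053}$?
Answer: $\frac{82862104}{28628415} \approx 2.8944$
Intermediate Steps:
$- \frac{19201}{-22075 - 2810} - \frac{17095}{-8053} = - \frac{19201}{-22075 - 2810} - - \frac{17095}{8053} = - \frac{19201}{-24885} + \frac{17095}{8053} = \left(-19201\right) \left(- \frac{1}{24885}\right) + \frac{17095}{8053} = \frac{2743}{3555} + \frac{17095}{8053} = \frac{82862104}{28628415}$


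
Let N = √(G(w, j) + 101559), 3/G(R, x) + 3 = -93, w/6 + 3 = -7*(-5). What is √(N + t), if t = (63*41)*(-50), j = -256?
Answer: √(-2066400 + 2*√6499774)/4 ≈ 358.93*I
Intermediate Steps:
w = 192 (w = -18 + 6*(-7*(-5)) = -18 + 6*35 = -18 + 210 = 192)
G(R, x) = -1/32 (G(R, x) = 3/(-3 - 93) = 3/(-96) = 3*(-1/96) = -1/32)
N = √6499774/8 (N = √(-1/32 + 101559) = √(3249887/32) = √6499774/8 ≈ 318.68)
t = -129150 (t = 2583*(-50) = -129150)
√(N + t) = √(√6499774/8 - 129150) = √(-129150 + √6499774/8)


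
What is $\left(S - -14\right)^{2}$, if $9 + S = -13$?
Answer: $64$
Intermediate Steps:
$S = -22$ ($S = -9 - 13 = -22$)
$\left(S - -14\right)^{2} = \left(-22 - -14\right)^{2} = \left(-22 + 14\right)^{2} = \left(-8\right)^{2} = 64$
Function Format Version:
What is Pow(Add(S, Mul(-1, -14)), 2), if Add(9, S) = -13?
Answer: 64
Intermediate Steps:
S = -22 (S = Add(-9, -13) = -22)
Pow(Add(S, Mul(-1, -14)), 2) = Pow(Add(-22, Mul(-1, -14)), 2) = Pow(Add(-22, 14), 2) = Pow(-8, 2) = 64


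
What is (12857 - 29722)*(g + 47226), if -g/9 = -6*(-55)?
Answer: -746377440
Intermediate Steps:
g = -2970 (g = -(-54)*(-55) = -9*330 = -2970)
(12857 - 29722)*(g + 47226) = (12857 - 29722)*(-2970 + 47226) = -16865*44256 = -746377440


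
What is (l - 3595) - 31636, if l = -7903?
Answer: -43134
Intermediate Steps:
(l - 3595) - 31636 = (-7903 - 3595) - 31636 = -11498 - 31636 = -43134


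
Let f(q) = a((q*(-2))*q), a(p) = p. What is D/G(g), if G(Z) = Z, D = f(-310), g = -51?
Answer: 192200/51 ≈ 3768.6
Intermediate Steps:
f(q) = -2*q² (f(q) = (q*(-2))*q = (-2*q)*q = -2*q²)
D = -192200 (D = -2*(-310)² = -2*96100 = -192200)
D/G(g) = -192200/(-51) = -192200*(-1/51) = 192200/51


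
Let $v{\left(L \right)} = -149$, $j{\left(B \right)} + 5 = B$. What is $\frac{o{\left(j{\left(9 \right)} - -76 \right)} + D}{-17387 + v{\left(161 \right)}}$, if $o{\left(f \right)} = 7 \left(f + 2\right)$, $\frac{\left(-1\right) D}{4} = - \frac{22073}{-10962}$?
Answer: $- \frac{775487}{24028704} \approx -0.032273$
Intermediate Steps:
$j{\left(B \right)} = -5 + B$
$D = - \frac{44146}{5481}$ ($D = - 4 \left(- \frac{22073}{-10962}\right) = - 4 \left(\left(-22073\right) \left(- \frac{1}{10962}\right)\right) = \left(-4\right) \frac{22073}{10962} = - \frac{44146}{5481} \approx -8.0544$)
$o{\left(f \right)} = 14 + 7 f$ ($o{\left(f \right)} = 7 \left(2 + f\right) = 14 + 7 f$)
$\frac{o{\left(j{\left(9 \right)} - -76 \right)} + D}{-17387 + v{\left(161 \right)}} = \frac{\left(14 + 7 \left(\left(-5 + 9\right) - -76\right)\right) - \frac{44146}{5481}}{-17387 - 149} = \frac{\left(14 + 7 \left(4 + 76\right)\right) - \frac{44146}{5481}}{-17536} = \left(\left(14 + 7 \cdot 80\right) - \frac{44146}{5481}\right) \left(- \frac{1}{17536}\right) = \left(\left(14 + 560\right) - \frac{44146}{5481}\right) \left(- \frac{1}{17536}\right) = \left(574 - \frac{44146}{5481}\right) \left(- \frac{1}{17536}\right) = \frac{3101948}{5481} \left(- \frac{1}{17536}\right) = - \frac{775487}{24028704}$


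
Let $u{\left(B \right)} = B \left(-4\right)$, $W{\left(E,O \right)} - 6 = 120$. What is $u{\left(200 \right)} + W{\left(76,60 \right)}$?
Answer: $-674$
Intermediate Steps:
$W{\left(E,O \right)} = 126$ ($W{\left(E,O \right)} = 6 + 120 = 126$)
$u{\left(B \right)} = - 4 B$
$u{\left(200 \right)} + W{\left(76,60 \right)} = \left(-4\right) 200 + 126 = -800 + 126 = -674$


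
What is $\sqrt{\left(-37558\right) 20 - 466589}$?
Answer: $i \sqrt{1217749} \approx 1103.5 i$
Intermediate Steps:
$\sqrt{\left(-37558\right) 20 - 466589} = \sqrt{-751160 - 466589} = \sqrt{-1217749} = i \sqrt{1217749}$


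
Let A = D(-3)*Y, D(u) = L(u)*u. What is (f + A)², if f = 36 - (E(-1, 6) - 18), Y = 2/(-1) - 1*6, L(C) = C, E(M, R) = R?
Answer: 576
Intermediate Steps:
D(u) = u² (D(u) = u*u = u²)
Y = -8 (Y = 2*(-1) - 6 = -2 - 6 = -8)
A = -72 (A = (-3)²*(-8) = 9*(-8) = -72)
f = 48 (f = 36 - (6 - 18) = 36 - 1*(-12) = 36 + 12 = 48)
(f + A)² = (48 - 72)² = (-24)² = 576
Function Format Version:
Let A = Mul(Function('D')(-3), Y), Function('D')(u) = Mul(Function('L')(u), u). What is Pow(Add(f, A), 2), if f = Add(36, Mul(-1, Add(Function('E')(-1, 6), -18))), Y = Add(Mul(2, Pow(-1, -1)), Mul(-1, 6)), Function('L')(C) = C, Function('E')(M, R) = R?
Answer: 576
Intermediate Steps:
Function('D')(u) = Pow(u, 2) (Function('D')(u) = Mul(u, u) = Pow(u, 2))
Y = -8 (Y = Add(Mul(2, -1), -6) = Add(-2, -6) = -8)
A = -72 (A = Mul(Pow(-3, 2), -8) = Mul(9, -8) = -72)
f = 48 (f = Add(36, Mul(-1, Add(6, -18))) = Add(36, Mul(-1, -12)) = Add(36, 12) = 48)
Pow(Add(f, A), 2) = Pow(Add(48, -72), 2) = Pow(-24, 2) = 576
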